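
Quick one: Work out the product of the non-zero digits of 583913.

5×8×3×9×1×3 = 3240

3240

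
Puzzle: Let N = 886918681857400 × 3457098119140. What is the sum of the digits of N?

886918681857400 × 3457098119140 = 3066164906879345581690636000
Sum of its 28 digits: 121.

121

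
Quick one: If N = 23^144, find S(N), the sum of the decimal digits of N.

23^144 = 12268977966731242658875761433871093892040062943900874301568310846991971105433891883397253579694312509054891480394490236974009303408960319804148958482899319403038104058430129232939813274969206362241
Sum of its 197 digits: 883.

883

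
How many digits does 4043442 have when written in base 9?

4043442 in base 9 is 7542503, which has 7 digits.

7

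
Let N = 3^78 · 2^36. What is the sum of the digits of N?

198

3^78 · 2^36 = 1128593934923837464664002237601972753132320456704
Sum of its 49 digits: 198.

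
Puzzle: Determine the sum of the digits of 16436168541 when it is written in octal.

37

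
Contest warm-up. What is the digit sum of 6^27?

6^27 = 1023490369077469249536
Sum of its 22 digits: 99.

99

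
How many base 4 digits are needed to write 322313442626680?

25

322313442626680 in base 4 is 1021102101302100100301320, which has 25 digits.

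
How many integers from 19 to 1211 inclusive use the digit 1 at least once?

473

The integers in [19, 1211] that use the digit 1 at least once: 19, 21, 31, 41, 51, 61, …, 1210, 1211.
473 qualify.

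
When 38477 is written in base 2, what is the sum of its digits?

38477 in base 2 is 1001011001001101.
Digit sum: 1+0+0+1+0+1+1+0+0+1+0+0+1+1+0+1 = 8.

8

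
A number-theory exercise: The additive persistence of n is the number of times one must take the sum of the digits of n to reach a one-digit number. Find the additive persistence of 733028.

733028 → 23 → 5 (2 steps)

2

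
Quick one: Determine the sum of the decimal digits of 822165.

8+2+2+1+6+5 = 24

24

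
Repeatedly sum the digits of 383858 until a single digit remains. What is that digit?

8

3+8+3+8+5+8 = 35
3+5 = 8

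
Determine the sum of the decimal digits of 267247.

28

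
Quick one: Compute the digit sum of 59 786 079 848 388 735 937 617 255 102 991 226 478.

201

5+9+7+8+6+0+7+9+8+4+8+3+8+8+7+3+5+9+3+7+6+1+7+2+5+5+1+0+2+9+9+1+2+2+6+4+7+8 = 201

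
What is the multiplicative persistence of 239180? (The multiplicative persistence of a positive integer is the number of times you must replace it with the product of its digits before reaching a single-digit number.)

1

239180 → 0 (1 step)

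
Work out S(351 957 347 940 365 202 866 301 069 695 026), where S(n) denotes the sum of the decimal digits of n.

3+5+1+9+5+7+3+4+7+9+4+0+3+6+5+2+0+2+8+6+6+3+0+1+0+6+9+6+9+5+0+2+6 = 142

142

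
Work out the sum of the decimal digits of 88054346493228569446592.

8+8+0+5+4+3+4+6+4+9+3+2+2+8+5+6+9+4+4+6+5+9+2 = 116

116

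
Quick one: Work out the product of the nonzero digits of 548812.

2560

5×4×8×8×1×2 = 2560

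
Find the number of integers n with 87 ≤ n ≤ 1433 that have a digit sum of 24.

10

The integers in [87, 1433] that have a digit sum of 24: 699, 789, 798, 879, 888, 897, 969, 978, 987, 996.
10 qualify.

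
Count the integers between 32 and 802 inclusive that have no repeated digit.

The integers in [32, 802] that have no repeated digit: 32, 34, 35, 36, 37, 38, …, 801, 802.
567 qualify.

567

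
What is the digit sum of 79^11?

112

79^11 = 747993810527520928879
Sum of its 21 digits: 112.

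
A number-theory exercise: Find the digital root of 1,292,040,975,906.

1+2+9+2+0+4+0+9+7+5+9+0+6 = 54
5+4 = 9

9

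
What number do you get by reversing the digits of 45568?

Reversing 45568 gives 86554.

86554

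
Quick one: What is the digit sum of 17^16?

109

17^16 = 48661191875666868481
Sum of its 20 digits: 109.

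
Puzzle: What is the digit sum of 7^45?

163

7^45 = 107006904423598033356356300384937784807
Sum of its 39 digits: 163.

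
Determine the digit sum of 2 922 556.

31

2+9+2+2+5+5+6 = 31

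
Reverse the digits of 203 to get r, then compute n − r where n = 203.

Reverse of 203 is 302.
203 − 302 = -99

-99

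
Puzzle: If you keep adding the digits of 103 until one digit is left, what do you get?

1+0+3 = 4
(Equivalently, 103 mod 9 = 4.)

4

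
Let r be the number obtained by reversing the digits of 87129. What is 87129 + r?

179307

Reverse of 87129 is 92178.
87129 + 92178 = 179307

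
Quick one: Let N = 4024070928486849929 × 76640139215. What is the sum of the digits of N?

139

4024070928486849929 × 76640139215 = 308405356170266487855372865735
Sum of its 30 digits: 139.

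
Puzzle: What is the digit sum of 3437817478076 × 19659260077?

3437817478076 × 19659260077 = 67584947898752329571852
Sum of its 23 digits: 131.

131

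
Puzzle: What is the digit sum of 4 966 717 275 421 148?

4+9+6+6+7+1+7+2+7+5+4+2+1+1+4+8 = 74

74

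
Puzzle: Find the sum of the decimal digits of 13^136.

13^136 = 31354213678733635911164650912479057287232380108133268143361865784085839771102774695632601950948771908816812831552943801338010611629529997455360988164641
Sum of its 152 digits: 670.

670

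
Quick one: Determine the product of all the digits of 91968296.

419904

9×1×9×6×8×2×9×6 = 419904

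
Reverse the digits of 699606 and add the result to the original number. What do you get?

Reverse of 699606 is 606996.
699606 + 606996 = 1306602

1306602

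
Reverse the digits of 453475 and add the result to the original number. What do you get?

1027829

Reverse of 453475 is 574354.
453475 + 574354 = 1027829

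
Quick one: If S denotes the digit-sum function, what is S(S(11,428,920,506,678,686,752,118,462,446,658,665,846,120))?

First digit sum: 186.
1+8+6 = 15.

15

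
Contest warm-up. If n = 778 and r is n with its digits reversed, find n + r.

Reverse of 778 is 877.
778 + 877 = 1655

1655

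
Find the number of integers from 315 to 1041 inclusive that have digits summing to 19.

42

The integers in [315, 1041] that have digits summing to 19: 379, 388, 397, 469, 478, 487, …, 982, 991.
42 qualify.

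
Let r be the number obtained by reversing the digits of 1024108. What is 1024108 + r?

9038309

Reverse of 1024108 is 8014201.
1024108 + 8014201 = 9038309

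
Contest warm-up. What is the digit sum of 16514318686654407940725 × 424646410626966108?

189

16514318686654407940725 × 424646410626966108 = 7012746154237627355947749734890647948300
Sum of its 40 digits: 189.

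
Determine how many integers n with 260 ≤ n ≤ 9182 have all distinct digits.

4675

The integers in [260, 9182] that have all distinct digits: 260, 261, 263, 264, 265, 267, …, 9180, 9182.
4675 qualify.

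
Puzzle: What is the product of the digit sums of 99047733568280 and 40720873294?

3266

S(99047733568280) = 9+9+0+4+7+7+3+3+5+6+8+2+8+0 = 71.
S(40720873294) = 4+0+7+2+0+8+7+3+2+9+4 = 46.
71 · 46 = 3266.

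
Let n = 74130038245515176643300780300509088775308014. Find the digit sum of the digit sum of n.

First digit sum: 161.
1+6+1 = 8.

8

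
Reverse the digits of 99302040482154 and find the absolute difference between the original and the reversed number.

54173636461755

Reverse of 99302040482154 is 45128404020399.
|99302040482154 − 45128404020399| = 54173636461755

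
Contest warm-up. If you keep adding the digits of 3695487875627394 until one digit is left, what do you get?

3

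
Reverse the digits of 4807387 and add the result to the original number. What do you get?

12644471

Reverse of 4807387 is 7837084.
4807387 + 7837084 = 12644471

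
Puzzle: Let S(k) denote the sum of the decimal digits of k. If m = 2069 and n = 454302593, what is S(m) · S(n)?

595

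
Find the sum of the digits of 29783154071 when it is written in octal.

55

29783154071 in base 8 is 335715556627.
Digit sum: 3+3+5+7+1+5+5+5+6+6+2+7 = 55.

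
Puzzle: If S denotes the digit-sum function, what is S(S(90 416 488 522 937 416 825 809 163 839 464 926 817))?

17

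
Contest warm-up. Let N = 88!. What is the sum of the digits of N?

88! = 185482642257398439114796845645546284380220968949399346684421580986889562184028199319100141244804501828416633516851200000000000000000000
Sum of its 135 digits: 531.

531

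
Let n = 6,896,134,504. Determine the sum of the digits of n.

6+8+9+6+1+3+4+5+0+4 = 46

46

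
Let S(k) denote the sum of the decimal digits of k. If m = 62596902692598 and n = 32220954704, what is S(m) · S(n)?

2964

S(62596902692598) = 6+2+5+9+6+9+0+2+6+9+2+5+9+8 = 78.
S(32220954704) = 3+2+2+2+0+9+5+4+7+0+4 = 38.
78 · 38 = 2964.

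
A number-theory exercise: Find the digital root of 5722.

5+7+2+2 = 16
1+6 = 7

7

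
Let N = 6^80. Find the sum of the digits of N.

279

6^80 = 178689910246017054531432477289437798228285773001601743140683776
Sum of its 63 digits: 279.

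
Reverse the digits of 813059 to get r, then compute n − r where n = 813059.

-137259

Reverse of 813059 is 950318.
813059 − 950318 = -137259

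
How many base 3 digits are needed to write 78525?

11

78525 in base 3 is 10222201100, which has 11 digits.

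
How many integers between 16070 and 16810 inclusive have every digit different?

The integers in [16070, 16810] that have every digit different: 16072, 16073, 16074, 16075, 16078, 16079, …, 16807, 16809.
234 qualify.

234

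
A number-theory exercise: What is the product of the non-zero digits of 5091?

5×9×1 = 45

45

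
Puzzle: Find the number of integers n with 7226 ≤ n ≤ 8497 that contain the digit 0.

The integers in [7226, 8497] that contain the digit 0: 7230, 7240, 7250, 7260, 7270, 7280, …, 8480, 8490.
316 qualify.

316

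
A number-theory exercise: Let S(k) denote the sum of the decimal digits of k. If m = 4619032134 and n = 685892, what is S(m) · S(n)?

1254

S(4619032134) = 4+6+1+9+0+3+2+1+3+4 = 33.
S(685892) = 6+8+5+8+9+2 = 38.
33 · 38 = 1254.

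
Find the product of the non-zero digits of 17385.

1×7×3×8×5 = 840

840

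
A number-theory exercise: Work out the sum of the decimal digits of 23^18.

23^18 = 3244150909895248285300369
Sum of its 25 digits: 109.

109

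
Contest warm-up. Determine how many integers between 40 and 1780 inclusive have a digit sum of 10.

112

The integers in [40, 1780] that have a digit sum of 10: 46, 55, 64, 73, 82, 91, …, 1711, 1720.
112 qualify.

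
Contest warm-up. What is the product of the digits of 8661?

288

8×6×6×1 = 288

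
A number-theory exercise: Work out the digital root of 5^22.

4

The digital root of n equals n mod 9 (or 9 when 9 | n), so we need 5^22 mod 9.
5^22 ≡ 4 (mod 9), so the digital root is 4.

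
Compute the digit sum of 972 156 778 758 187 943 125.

112

9+7+2+1+5+6+7+7+8+7+5+8+1+8+7+9+4+3+1+2+5 = 112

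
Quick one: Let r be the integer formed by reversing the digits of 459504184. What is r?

Reversing 459504184 gives 481405954.

481405954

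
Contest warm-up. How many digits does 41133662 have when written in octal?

9

41133662 in base 8 is 234723136, which has 9 digits.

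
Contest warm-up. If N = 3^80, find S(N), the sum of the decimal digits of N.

3^80 = 147808829414345923316083210206383297601
Sum of its 39 digits: 153.

153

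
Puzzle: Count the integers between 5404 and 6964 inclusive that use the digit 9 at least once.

The integers in [5404, 6964] that use the digit 9 at least once: 5409, 5419, 5429, 5439, 5449, 5459, …, 6963, 6964.
431 qualify.

431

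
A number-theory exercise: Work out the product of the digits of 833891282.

165888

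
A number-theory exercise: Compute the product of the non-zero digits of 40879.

4×8×7×9 = 2016

2016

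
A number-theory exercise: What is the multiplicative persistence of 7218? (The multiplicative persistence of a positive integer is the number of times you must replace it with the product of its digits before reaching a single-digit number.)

7218 → 112 → 2 (2 steps)

2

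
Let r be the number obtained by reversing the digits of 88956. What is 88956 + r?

Reverse of 88956 is 65988.
88956 + 65988 = 154944

154944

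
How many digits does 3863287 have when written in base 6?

9

3863287 in base 6 is 214445331, which has 9 digits.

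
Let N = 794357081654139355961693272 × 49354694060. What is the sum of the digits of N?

155

794357081654139355961693272 × 49354694060 = 39205250739434486646094808519120364320
Sum of its 38 digits: 155.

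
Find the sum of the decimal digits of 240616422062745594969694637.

128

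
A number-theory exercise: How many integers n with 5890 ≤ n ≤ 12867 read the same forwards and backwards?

70

The integers in [5890, 12867] that read the same forwards and backwards: 5995, 6006, 6116, 6226, 6336, 6446, …, 12721, 12821.
70 qualify.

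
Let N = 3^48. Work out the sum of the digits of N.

117

3^48 = 79766443076872509863361
Sum of its 23 digits: 117.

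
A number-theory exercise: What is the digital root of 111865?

4

1+1+1+8+6+5 = 22
2+2 = 4
(Equivalently, 111865 mod 9 = 4.)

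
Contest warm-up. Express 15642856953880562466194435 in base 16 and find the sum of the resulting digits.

140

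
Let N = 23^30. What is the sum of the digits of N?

199

23^30 = 71094348791151363024389554286420996798449
Sum of its 41 digits: 199.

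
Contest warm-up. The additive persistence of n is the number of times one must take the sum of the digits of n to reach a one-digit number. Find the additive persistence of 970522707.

3

970522707 → 39 → 12 → 3 (3 steps)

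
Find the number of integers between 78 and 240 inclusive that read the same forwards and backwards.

The integers in [78, 240] that read the same forwards and backwards: 88, 99, 101, 111, 121, 131, …, 222, 232.
16 qualify.

16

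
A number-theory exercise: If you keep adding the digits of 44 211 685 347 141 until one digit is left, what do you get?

6

4+4+2+1+1+6+8+5+3+4+7+1+4+1 = 51
5+1 = 6
(Equivalently, 44 211 685 347 141 mod 9 = 6.)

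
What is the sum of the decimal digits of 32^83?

596

32^83 = 84615164005151820665845159428194693098035799419427996068435045795123941278247852265624218936283556460491675139202989862944768
Sum of its 125 digits: 596.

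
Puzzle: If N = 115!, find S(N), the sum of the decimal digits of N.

115! = 292509369349301569068815180481773552003419272043053514672100535242441942363589054622883930786268803187059211939585703515345785120071002251720730101703194015956992000000000000000000000000000
Sum of its 189 digits: 648.

648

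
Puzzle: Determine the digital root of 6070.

6+0+7+0 = 13
1+3 = 4
(Equivalently, 6070 mod 9 = 4.)

4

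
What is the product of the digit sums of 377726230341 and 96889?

S(377726230341) = 3+7+7+7+2+6+2+3+0+3+4+1 = 45.
S(96889) = 9+6+8+8+9 = 40.
45 · 40 = 1800.

1800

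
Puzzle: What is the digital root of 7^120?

1

The digital root of n equals n mod 9 (or 9 when 9 | n), so we need 7^120 mod 9.
7^120 ≡ 1 (mod 9), so the digital root is 1.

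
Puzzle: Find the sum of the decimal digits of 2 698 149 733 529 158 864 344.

2+6+9+8+1+4+9+7+3+3+5+2+9+1+5+8+8+6+4+3+4+4 = 111

111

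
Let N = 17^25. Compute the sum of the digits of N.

152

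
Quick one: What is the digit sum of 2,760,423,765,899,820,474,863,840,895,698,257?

181

2+7+6+0+4+2+3+7+6+5+8+9+9+8+2+0+4+7+4+8+6+3+8+4+0+8+9+5+6+9+8+2+5+7 = 181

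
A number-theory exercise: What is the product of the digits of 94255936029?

0

9×4×2×5×5×9×3×6×0×2×9 = 0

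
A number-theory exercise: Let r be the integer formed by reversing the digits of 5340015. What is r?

5100435

Reversing 5340015 gives 5100435.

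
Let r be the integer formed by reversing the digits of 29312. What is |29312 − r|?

7920

Reverse of 29312 is 21392.
|29312 − 21392| = 7920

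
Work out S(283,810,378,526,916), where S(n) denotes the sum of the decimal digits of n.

2+8+3+8+1+0+3+7+8+5+2+6+9+1+6 = 69

69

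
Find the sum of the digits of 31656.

21

3+1+6+5+6 = 21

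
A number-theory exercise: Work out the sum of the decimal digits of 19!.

45

19! = 121645100408832000
Sum of its 18 digits: 45.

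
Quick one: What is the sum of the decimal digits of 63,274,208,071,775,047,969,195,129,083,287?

6+3+2+7+4+2+0+8+0+7+1+7+7+5+0+4+7+9+6+9+1+9+5+1+2+9+0+8+3+2+8+7 = 149

149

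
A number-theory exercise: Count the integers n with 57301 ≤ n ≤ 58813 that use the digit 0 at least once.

376

The integers in [57301, 58813] that use the digit 0 at least once: 57301, 57302, 57303, 57304, 57305, 57306, …, 58809, 58810.
376 qualify.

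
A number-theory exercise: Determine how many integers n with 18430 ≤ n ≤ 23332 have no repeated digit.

The integers in [18430, 23332] that have no repeated digit: 18430, 18432, 18435, 18436, 18437, 18439, …, 23197, 23198.
1290 qualify.

1290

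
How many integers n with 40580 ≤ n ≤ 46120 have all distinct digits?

The integers in [40580, 46120] that have all distinct digits: 40581, 40582, 40583, 40586, 40587, 40589, …, 46109, 46120.
1573 qualify.

1573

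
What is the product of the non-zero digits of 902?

18

9×2 = 18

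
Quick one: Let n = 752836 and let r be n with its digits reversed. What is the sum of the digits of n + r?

26

Reversal of 752836 is 638257; 752836 + 638257 = 1391093.
Digit sum of 1391093: 1+3+9+1+0+9+3 = 26.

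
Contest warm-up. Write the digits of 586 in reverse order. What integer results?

Reversing 586 gives 685.

685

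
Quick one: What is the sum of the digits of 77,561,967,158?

62

7+7+5+6+1+9+6+7+1+5+8 = 62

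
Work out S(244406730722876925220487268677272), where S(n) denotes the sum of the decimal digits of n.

148

2+4+4+4+0+6+7+3+0+7+2+2+8+7+6+9+2+5+2+2+0+4+8+7+2+6+8+6+7+7+2+7+2 = 148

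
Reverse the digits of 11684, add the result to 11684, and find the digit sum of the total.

22

Reversal of 11684 is 48611; 11684 + 48611 = 60295.
Digit sum of 60295: 6+0+2+9+5 = 22.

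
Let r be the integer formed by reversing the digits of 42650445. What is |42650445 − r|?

11755179

Reverse of 42650445 is 54405624.
|42650445 − 54405624| = 11755179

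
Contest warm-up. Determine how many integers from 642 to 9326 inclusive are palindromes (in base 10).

119

The integers in [642, 9326] that are palindromes (in base 10): 646, 656, 666, 676, 686, 696, …, 9119, 9229.
119 qualify.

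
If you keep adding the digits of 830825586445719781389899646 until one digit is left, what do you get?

8+3+0+8+2+5+5+8+6+4+4+5+7+1+9+7+8+1+3+8+9+8+9+9+6+4+6 = 153
1+5+3 = 9

9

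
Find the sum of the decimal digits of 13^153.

13^153 = 271226989146201546881777376859324812513219263951356747241938914918521926787557476845052164924874954228915546241505718431238977263898412421446754914902103718315620662627053
Sum of its 171 digits: 775.

775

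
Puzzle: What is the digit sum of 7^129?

478

7^129 = 10414709530383281871372188772188914992326497020083592649289488135604711207963106997583302933500433141279257607
Sum of its 110 digits: 478.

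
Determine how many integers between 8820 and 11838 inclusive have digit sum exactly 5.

25

The integers in [8820, 11838] that have digit sum exactly 5: 10004, 10013, 10022, 10031, 10040, 10103, …, 11210, 11300.
25 qualify.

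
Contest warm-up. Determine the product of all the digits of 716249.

7×1×6×2×4×9 = 3024

3024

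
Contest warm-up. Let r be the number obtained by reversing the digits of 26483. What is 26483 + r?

64945

Reverse of 26483 is 38462.
26483 + 38462 = 64945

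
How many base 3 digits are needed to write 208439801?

18

208439801 in base 3 is 112112012211122122, which has 18 digits.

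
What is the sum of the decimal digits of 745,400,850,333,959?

7+4+5+4+0+0+8+5+0+3+3+3+9+5+9 = 65

65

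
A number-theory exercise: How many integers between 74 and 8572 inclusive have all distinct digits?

The integers in [74, 8572] that have all distinct digits: 74, 75, 76, 78, 79, 80, …, 8571, 8572.
4524 qualify.

4524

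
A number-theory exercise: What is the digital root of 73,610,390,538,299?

2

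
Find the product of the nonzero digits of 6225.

6×2×2×5 = 120

120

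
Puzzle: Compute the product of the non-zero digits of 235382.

1440

2×3×5×3×8×2 = 1440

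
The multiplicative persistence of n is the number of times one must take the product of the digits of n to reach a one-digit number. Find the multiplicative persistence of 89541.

89541 → 1440 → 0 (2 steps)

2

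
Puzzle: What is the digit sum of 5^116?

322

5^116 = 1203706215242022408159986214115579574086313530134617622024961747229099273681640625
Sum of its 82 digits: 322.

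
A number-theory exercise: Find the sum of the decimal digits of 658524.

30

6+5+8+5+2+4 = 30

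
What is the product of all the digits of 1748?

1×7×4×8 = 224

224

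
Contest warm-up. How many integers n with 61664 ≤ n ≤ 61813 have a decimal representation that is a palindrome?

1

The integers in [61664, 61813] that have a decimal representation that is a palindrome: 61716.
1 qualifies.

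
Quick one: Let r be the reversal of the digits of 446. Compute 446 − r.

Reverse of 446 is 644.
446 − 644 = -198

-198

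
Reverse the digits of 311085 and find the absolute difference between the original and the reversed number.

Reverse of 311085 is 580113.
|311085 − 580113| = 269028

269028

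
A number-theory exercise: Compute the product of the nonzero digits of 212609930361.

2×1×2×6×9×9×3×3×6×1 = 104976

104976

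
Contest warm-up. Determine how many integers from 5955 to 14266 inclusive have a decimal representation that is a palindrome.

The integers in [5955, 14266] that have a decimal representation that is a palindrome: 5995, 6006, 6116, 6226, 6336, 6446, …, 14141, 14241.
84 qualify.

84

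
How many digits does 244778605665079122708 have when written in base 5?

30

244778605665079122708 in base 5 is 112411322432400204040223411313, which has 30 digits.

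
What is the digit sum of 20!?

20! = 2432902008176640000
Sum of its 19 digits: 54.

54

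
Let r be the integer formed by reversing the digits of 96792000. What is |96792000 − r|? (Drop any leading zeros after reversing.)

96762231

Reverse of 96792000 is 29769.
|96792000 − 29769| = 96762231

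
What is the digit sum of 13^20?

13^20 = 19004963774880799438801
Sum of its 23 digits: 115.

115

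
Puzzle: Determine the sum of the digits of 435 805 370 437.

4+3+5+8+0+5+3+7+0+4+3+7 = 49

49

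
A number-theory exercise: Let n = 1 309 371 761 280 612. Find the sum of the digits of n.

57

1+3+0+9+3+7+1+7+6+1+2+8+0+6+1+2 = 57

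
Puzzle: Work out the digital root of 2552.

2+5+5+2 = 14
1+4 = 5

5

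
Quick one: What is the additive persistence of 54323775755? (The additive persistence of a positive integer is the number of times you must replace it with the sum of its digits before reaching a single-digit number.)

54323775755 → 53 → 8 (2 steps)

2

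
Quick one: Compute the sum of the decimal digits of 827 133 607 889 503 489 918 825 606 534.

8+2+7+1+3+3+6+0+7+8+8+9+5+0+3+4+8+9+9+1+8+8+2+5+6+0+6+5+3+4 = 148

148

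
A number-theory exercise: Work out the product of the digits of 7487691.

84672

7×4×8×7×6×9×1 = 84672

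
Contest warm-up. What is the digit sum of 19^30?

163

19^30 = 230466617897195215045509519405933293401
Sum of its 39 digits: 163.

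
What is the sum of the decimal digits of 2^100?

2^100 = 1267650600228229401496703205376
Sum of its 31 digits: 115.

115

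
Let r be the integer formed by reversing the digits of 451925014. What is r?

410529154

Reversing 451925014 gives 410529154.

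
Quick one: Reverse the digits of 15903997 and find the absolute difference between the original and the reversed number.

64026954

Reverse of 15903997 is 79930951.
|15903997 − 79930951| = 64026954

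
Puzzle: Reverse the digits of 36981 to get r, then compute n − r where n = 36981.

Reverse of 36981 is 18963.
36981 − 18963 = 18018

18018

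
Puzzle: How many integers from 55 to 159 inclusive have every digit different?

80

The integers in [55, 159] that have every digit different: 56, 57, 58, 59, 60, 61, …, 158, 159.
80 qualify.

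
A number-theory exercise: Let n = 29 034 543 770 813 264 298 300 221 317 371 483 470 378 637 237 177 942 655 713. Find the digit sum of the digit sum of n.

12

First digit sum: 246.
2+4+6 = 12.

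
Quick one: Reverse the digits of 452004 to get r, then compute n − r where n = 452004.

Reverse of 452004 is 400254.
452004 − 400254 = 51750

51750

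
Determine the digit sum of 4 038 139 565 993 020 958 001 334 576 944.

135

4+0+3+8+1+3+9+5+6+5+9+9+3+0+2+0+9+5+8+0+0+1+3+3+4+5+7+6+9+4+4 = 135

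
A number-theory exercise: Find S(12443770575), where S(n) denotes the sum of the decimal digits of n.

45

1+2+4+4+3+7+7+0+5+7+5 = 45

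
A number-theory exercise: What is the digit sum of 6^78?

6^78 = 4963608617944918181428679924706605506341271472266715087241216
Sum of its 61 digits: 270.

270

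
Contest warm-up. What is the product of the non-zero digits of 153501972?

1×5×3×5×1×9×7×2 = 9450

9450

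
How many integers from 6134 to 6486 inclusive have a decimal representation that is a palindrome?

3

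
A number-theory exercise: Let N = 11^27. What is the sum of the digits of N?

125

11^27 = 13109994191499930367061460371
Sum of its 29 digits: 125.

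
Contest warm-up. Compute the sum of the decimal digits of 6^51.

6^51 = 4849687664788584363858837602739217760256
Sum of its 40 digits: 216.

216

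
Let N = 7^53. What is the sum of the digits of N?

220

7^53 = 616873509628062366290756156815389726793178407
Sum of its 45 digits: 220.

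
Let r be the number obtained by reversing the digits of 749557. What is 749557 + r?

Reverse of 749557 is 755947.
749557 + 755947 = 1505504

1505504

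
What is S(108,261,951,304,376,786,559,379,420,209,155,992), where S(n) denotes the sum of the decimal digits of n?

163

1+0+8+2+6+1+9+5+1+3+0+4+3+7+6+7+8+6+5+5+9+3+7+9+4+2+0+2+0+9+1+5+5+9+9+2 = 163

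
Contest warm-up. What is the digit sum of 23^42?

23^42 = 1558005952997140033806173725098810522409738596181909282129
Sum of its 58 digits: 253.

253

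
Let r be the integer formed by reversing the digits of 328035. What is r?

Reversing 328035 gives 530823.

530823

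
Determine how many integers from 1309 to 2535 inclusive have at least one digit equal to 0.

The integers in [1309, 2535] that have at least one digit equal to 0: 1309, 1310, 1320, 1330, 1340, 1350, …, 2520, 2530.
313 qualify.

313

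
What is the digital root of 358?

7

3+5+8 = 16
1+6 = 7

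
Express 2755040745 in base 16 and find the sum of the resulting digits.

2755040745 in base 16 is A43695E9.
Digit sum: 10+4+3+6+9+5+14+9 = 60.

60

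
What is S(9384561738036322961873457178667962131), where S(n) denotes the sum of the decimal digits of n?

9+3+8+4+5+6+1+7+3+8+0+3+6+3+2+2+9+6+1+8+7+3+4+5+7+1+7+8+6+6+7+9+6+2+1+3+1 = 177

177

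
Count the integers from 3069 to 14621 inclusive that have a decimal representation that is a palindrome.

115

The integers in [3069, 14621] that have a decimal representation that is a palindrome: 3113, 3223, 3333, 3443, 3553, 3663, …, 14441, 14541.
115 qualify.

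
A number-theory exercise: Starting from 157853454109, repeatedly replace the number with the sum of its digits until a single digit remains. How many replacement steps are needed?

157853454109 → 52 → 7 (2 steps)

2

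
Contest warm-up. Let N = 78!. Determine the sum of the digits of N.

78! = 11324281178206297831457521158732046228731749579488251990048962825668835325234200766245086213177344000000000000000000
Sum of its 116 digits: 423.

423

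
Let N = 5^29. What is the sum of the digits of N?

83

5^29 = 186264514923095703125
Sum of its 21 digits: 83.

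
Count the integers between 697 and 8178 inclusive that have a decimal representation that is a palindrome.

102

The integers in [697, 8178] that have a decimal representation that is a palindrome: 707, 717, 727, 737, 747, 757, …, 8008, 8118.
102 qualify.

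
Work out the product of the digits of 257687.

23520

2×5×7×6×8×7 = 23520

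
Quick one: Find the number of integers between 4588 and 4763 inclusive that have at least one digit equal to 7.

The integers in [4588, 4763] that have at least one digit equal to 7: 4597, 4607, 4617, 4627, 4637, 4647, …, 4762, 4763.
84 qualify.

84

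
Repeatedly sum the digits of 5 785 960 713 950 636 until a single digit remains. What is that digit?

8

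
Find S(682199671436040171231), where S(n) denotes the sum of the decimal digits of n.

81

6+8+2+1+9+9+6+7+1+4+3+6+0+4+0+1+7+1+2+3+1 = 81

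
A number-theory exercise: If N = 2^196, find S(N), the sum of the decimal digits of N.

2^196 = 100433627766186892221372630771322662657637687111424552206336
Sum of its 60 digits: 241.

241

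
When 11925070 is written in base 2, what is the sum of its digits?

11925070 in base 2 is 101101011111011001001110.
Digit sum: 1+0+1+1+0+1+0+1+1+1+1+1+0+1+1+0+0+1+0+0+1+1+1+0 = 15.

15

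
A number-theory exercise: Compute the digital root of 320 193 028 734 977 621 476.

1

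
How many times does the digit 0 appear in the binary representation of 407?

3

407 in base 2 is 110010111.
The digit 0 appears 3 times.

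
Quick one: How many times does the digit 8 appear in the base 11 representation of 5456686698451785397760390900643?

1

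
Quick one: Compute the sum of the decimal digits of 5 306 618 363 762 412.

63

5+3+0+6+6+1+8+3+6+3+7+6+2+4+1+2 = 63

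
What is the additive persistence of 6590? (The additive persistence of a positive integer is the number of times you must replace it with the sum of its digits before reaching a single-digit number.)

2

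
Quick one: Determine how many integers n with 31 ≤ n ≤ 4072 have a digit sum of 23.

The integers in [31, 4072] that have a digit sum of 23: 599, 689, 698, 779, 788, 797, …, 3983, 3992.
100 qualify.

100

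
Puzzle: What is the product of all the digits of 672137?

1764

6×7×2×1×3×7 = 1764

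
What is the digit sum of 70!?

70! = 11978571669969891796072783721689098736458938142546425857555362864628009582789845319680000000000000000
Sum of its 101 digits: 459.

459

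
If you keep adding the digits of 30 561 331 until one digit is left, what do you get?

4

3+0+5+6+1+3+3+1 = 22
2+2 = 4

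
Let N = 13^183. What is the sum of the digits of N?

13^183 = 710613530003338957544881181349995782745894710249470917662947012556566829683723404373091684693012088113733822904179550785994922703463867433169824304270243299038335303932980577798209128573503378470699874597
Sum of its 204 digits: 946.

946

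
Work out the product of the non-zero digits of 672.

6×7×2 = 84

84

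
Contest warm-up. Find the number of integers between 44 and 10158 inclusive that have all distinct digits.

The integers in [44, 10158] that have all distinct digits: 45, 46, 47, 48, 49, 50, …, 9875, 9876.
5234 qualify.

5234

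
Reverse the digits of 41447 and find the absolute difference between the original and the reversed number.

Reverse of 41447 is 74414.
|41447 − 74414| = 32967

32967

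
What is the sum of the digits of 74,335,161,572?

44

7+4+3+3+5+1+6+1+5+7+2 = 44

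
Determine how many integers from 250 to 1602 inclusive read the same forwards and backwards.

81

The integers in [250, 1602] that read the same forwards and backwards: 252, 262, 272, 282, 292, 303, …, 1441, 1551.
81 qualify.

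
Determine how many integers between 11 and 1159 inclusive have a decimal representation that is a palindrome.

101

The integers in [11, 1159] that have a decimal representation that is a palindrome: 11, 22, 33, 44, 55, 66, …, 1001, 1111.
101 qualify.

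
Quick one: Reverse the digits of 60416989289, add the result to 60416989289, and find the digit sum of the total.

61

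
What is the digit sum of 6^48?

153

6^48 = 22452257707354557240087211123792674816
Sum of its 38 digits: 153.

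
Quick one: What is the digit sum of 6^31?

99

6^31 = 1326443518324400147398656
Sum of its 25 digits: 99.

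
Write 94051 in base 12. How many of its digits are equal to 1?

94051 in base 12 is 46517.
The digit 1 appears 1 time.

1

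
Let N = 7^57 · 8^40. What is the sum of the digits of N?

7^57 · 8^40 = 1968737258792574942329511749955069826624252432582291417743422884816301607346851807232
Sum of its 85 digits: 388.

388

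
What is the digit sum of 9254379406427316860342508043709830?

142

9+2+5+4+3+7+9+4+0+6+4+2+7+3+1+6+8+6+0+3+4+2+5+0+8+0+4+3+7+0+9+8+3+0 = 142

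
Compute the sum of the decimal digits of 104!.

702

104! = 10299016745145627623848583864765044283053772454999072182325491776887871732475287174542709871683888003235965704141638377695179741979175588724736000000000000000000000000
Sum of its 167 digits: 702.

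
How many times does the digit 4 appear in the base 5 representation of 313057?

313057 in base 5 is 40004212.
The digit 4 appears 2 times.

2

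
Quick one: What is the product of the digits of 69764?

9072

6×9×7×6×4 = 9072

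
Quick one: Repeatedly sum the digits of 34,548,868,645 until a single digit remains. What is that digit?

3+4+5+4+8+8+6+8+6+4+5 = 61
6+1 = 7

7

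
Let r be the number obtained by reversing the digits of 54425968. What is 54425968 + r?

Reverse of 54425968 is 86952445.
54425968 + 86952445 = 141378413

141378413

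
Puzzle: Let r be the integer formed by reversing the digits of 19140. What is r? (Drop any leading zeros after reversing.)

4191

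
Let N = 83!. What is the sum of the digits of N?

83! = 39455239697206586511897471180120610571436503407643446275224357528369751562996629334879591940103770870906880000000000000000000
Sum of its 125 digits: 486.

486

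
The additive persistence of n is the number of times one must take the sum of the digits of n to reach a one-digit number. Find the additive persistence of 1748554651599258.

1748554651599258 → 84 → 12 → 3 (3 steps)

3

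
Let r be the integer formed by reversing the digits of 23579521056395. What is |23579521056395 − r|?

Reverse of 23579521056395 is 59365012597532.
|23579521056395 − 59365012597532| = 35785491541137

35785491541137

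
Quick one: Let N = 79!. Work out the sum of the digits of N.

441

79! = 894618213078297528685144171539831652069808216779571907213868063227837990693501860533361810841010176000000000000000000
Sum of its 117 digits: 441.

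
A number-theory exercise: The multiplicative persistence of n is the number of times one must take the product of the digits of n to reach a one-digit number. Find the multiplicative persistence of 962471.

962471 → 3024 → 0 (2 steps)

2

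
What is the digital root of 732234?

7+3+2+2+3+4 = 21
2+1 = 3

3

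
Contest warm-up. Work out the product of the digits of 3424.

3×4×2×4 = 96

96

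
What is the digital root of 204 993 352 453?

4

2+0+4+9+9+3+3+5+2+4+5+3 = 49
4+9 = 13
1+3 = 4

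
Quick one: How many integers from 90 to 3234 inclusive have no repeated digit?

1791

The integers in [90, 3234] that have no repeated digit: 90, 91, 92, 93, 94, 95, …, 3218, 3219.
1791 qualify.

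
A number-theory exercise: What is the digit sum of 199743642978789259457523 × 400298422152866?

199743642978789259457523 × 400298422152866 = 79957065119474731758990631864939710918
Sum of its 38 digits: 198.

198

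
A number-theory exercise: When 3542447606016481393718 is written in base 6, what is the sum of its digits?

3542447606016481393718 in base 6 is 3243335045332413222453320502.
Digit sum: 3+2+4+3+3+3+5+0+4+5+3+3+2+4+1+3+2+2+2+4+5+3+3+2+0+5+0+2 = 78.

78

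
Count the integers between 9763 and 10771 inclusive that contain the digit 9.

The integers in [9763, 10771] that contain the digit 9: 9763, 9764, 9765, 9766, 9767, 9768, …, 10759, 10769.
377 qualify.

377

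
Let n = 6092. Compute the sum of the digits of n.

6+0+9+2 = 17

17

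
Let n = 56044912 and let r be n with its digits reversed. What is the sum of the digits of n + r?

62

Reversal of 56044912 is 21944065; 56044912 + 21944065 = 77988977.
Digit sum of 77988977: 7+7+9+8+8+9+7+7 = 62.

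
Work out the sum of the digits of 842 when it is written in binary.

842 in base 2 is 1101001010.
Digit sum: 1+1+0+1+0+0+1+0+1+0 = 5.

5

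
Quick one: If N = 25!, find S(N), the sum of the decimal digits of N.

72

25! = 15511210043330985984000000
Sum of its 26 digits: 72.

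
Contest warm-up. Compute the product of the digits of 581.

40

5×8×1 = 40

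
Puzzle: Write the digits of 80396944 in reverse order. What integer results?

44969308

Reversing 80396944 gives 44969308.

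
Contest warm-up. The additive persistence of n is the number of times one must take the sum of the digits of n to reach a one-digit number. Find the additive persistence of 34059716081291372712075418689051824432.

34059716081291372712075418689051824432 → 155 → 11 → 2 (3 steps)

3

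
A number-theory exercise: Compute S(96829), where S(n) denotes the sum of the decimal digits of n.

34

9+6+8+2+9 = 34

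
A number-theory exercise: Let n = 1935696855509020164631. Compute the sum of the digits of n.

94

1+9+3+5+6+9+6+8+5+5+5+0+9+0+2+0+1+6+4+6+3+1 = 94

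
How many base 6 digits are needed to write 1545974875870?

1545974875870 in base 6 is 3142113330523554, which has 16 digits.

16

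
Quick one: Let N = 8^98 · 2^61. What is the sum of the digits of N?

8^98 · 2^61 = 73391955711682288371546268649666782105490079653384995959602842860381532034831513858240593699524021969747968
Sum of its 107 digits: 524.

524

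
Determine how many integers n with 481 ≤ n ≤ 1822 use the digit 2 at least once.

335

The integers in [481, 1822] that use the digit 2 at least once: 482, 492, 502, 512, 520, 521, …, 1821, 1822.
335 qualify.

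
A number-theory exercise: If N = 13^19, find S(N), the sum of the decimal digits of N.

85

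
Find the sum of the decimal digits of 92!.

540

92! = 12438414054641307255475324325873553077577991715875414356840239582938137710983519518443046123837041347353107486982656753664000000000000000000000
Sum of its 143 digits: 540.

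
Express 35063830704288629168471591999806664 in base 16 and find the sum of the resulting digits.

194

35063830704288629168471591999806664 in base 16 is 6C0C7C3806DDB56444000A0989CC8.
Digit sum: 6+12+0+12+7+12+3+8+0+6+13+13+11+5+6+4+4+4+0+0+0+10+0+9+8+9+12+12+8 = 194.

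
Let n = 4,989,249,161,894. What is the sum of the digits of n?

74

4+9+8+9+2+4+9+1+6+1+8+9+4 = 74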